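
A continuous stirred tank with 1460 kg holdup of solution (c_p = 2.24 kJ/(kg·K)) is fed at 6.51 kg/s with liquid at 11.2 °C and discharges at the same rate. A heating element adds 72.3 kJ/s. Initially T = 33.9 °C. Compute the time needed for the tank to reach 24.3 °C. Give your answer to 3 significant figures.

175 s

Heat balance on the well-mixed liquid: M c_p dT/dt = ṁ c_p (T_in − T) + 72.3.
τ = M/ṁ = 224.27 s; T_ss = T_in + Q̇/(ṁ c_p) = 16.158 °C.
T(t) = T_ss + (T₀ − T_ss) e^(−t/τ). Set T = 24.3:
e^(−t/τ) = (24.3 − 16.158)/(33.9 − 16.158) = 0.45891
t = −224.27 · ln(0.45891) = 174.68 s.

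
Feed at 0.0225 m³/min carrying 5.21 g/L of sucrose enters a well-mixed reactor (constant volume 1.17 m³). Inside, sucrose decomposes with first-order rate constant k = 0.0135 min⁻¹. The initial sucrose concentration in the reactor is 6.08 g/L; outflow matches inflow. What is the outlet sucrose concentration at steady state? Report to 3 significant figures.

3.06 g/L

Accumulation = in − out − consumed: V dC/dt = Q C_in − Q C − k V C.
At steady state: 0 = Q C_in − (Q + kV) C_ss, so C_ss = Q C_in/(Q + kV).
C_ss = 0.0225·5.21/(0.0225 + 0.0135·1.17) = 0.11722/0.038295 = 3.0611 g/L.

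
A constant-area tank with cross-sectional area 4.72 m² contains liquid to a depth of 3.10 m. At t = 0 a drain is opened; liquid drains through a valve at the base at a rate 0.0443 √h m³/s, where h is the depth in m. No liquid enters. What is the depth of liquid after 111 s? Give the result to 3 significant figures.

A dh/dt = −Q_out = −0.0443 √h.
∫ h^(−1/2) dh = −(0.0443/A) ∫ dt, giving 2√h = 2√h₀ − (0.0443/A) t.
√h = √3.10 − 0.0443·111/(2·4.72) = 1.7607 − 0.52090 = 1.2398.
h = 1.2398² = 1.5371 m.

1.54 m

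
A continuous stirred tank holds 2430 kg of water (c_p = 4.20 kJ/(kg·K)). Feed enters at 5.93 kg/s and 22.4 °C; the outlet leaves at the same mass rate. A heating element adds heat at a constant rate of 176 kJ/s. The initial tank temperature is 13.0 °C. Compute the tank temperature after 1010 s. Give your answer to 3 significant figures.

28.1 °C

Energy balance: M c_p dT/dt = ṁ c_p (T_in − T) + 176.
τ = M/ṁ = 409.78 s; T_ss = T_in + Q̇/(ṁ c_p) = 22.4 + 176/(5.93·4.20) = 29.467 °C.
This is linear first-order; T(t) = T_ss + (T₀ − T_ss) e^(−t/τ).
T(1010) = 29.467 + (-16.467)·e^(−1010/409.78) = 29.467 + (-16.467)·0.085032 = 28.066 °C.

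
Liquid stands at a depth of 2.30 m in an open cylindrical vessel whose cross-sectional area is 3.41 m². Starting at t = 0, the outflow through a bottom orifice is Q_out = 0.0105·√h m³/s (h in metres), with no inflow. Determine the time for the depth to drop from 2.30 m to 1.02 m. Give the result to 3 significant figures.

Accumulation of liquid (constant cross-section A): A dh/dt = −0.0105 √h.
This is separable: 2 d(√h)/dt = −0.0105/A, so √h = √h₀ − (0.0105/(2A)) t.
t = 2A(√h₀ − √h)/0.0105 = 2·3.41·(√2.30 − √1.02)/0.0105
  = 6.8200 × (1.5166 − 1.0100) / 0.0105 = 329.06 s.

329 s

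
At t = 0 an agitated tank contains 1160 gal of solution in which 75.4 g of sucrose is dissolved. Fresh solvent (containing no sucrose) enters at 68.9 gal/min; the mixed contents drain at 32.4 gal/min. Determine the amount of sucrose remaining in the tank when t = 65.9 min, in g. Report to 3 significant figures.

Total volume: dV/dt = Q_in − Q_out = 36.500 gal/min, so V(t) = 1160 + 36.500 t and V(65.9) = 3565.4 gal.
Solute balance: dm/dt = 0 − Q_out C = −Q_out m/V(t).
Separate: dm/m = −Q_out dt/V(t) ⇒ ln(m/m₀) = −(Q_out/(Q_in−Q_out)) ln(V/V₀).
m = m₀ (V₀/V)^(Q_out/(Q_in−Q_out)) = 75.4 × (1160/3565.4)^(0.88767) = 27.829 g.

27.8 g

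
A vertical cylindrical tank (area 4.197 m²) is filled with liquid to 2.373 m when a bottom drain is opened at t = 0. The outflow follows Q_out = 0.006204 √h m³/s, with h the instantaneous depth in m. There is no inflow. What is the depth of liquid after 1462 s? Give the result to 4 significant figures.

Volume balance on the tank: A dh/dt = −0.006204 √h.
∫ h^(−1/2) dh = −(0.006204/A) ∫ dt, giving 2√h = 2√h₀ − (0.006204/A) t.
√h = √2.373 − 0.006204·1462/(2·4.197) = 1.54045 − 1.08056 = 0.459891.
h = 0.459891² = 0.211500 m.

0.2115 m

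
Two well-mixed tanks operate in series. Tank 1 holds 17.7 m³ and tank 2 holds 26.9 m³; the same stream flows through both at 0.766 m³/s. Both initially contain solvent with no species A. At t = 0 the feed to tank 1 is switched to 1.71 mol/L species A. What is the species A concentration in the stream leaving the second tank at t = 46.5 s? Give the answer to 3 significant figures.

0.820 mol/L

Each tank obeys Vᵢ dCᵢ/dt = Q(Cᵢ₋₁ − Cᵢ), so τᵢ = Vᵢ/Q.
τ₁ = 17.7/0.766 = 23.107 s; τ₂ = 26.9/0.766 = 35.117 s.
Solving the cascade with C₁(0)=C₂(0)=0 gives C₂(t) = C_in[1 − (τ₁ e^(−t/τ₁) − τ₂ e^(−t/τ₂))/(τ₁ − τ₂)].
At t = 46.5: e^(−t/τ₁) = 0.13367, e^(−t/τ₂) = 0.26604.
C₂ = 1.71·[1 − (23.107·0.13367 − 35.117·0.26604)/(-12.010)] = 1.71·0.47931 = 0.81962 mol/L.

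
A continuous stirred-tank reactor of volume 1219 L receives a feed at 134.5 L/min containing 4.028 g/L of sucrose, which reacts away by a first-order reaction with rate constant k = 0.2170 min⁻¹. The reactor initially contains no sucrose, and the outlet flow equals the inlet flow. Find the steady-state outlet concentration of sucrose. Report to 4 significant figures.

1.358 g/L

V dC/dt = Q(C_in − C) − k V C.
At steady state: 0 = Q C_in − (Q + kV) C_ss, so C_ss = Q C_in/(Q + kV).
C_ss = 134.5·4.028/(134.5 + 0.2170·1219) = 541.766/399.023 = 1.35773 g/L.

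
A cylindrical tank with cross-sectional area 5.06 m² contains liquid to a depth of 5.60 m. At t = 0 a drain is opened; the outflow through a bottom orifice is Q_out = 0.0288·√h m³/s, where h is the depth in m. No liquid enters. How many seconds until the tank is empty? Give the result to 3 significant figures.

A dh/dt = −Q_out = −0.0288 √h.
This is separable: 2 d(√h)/dt = −0.0288/A, so √h = √h₀ − (0.0288/(2A)) t.
Tank is empty when √h = 0: t_empty = 2A√h₀/0.0288.
t_empty = 2·5.06·√5.60/0.0288 = 10.120·2.3664/0.0288 = 831.54 s.

832 s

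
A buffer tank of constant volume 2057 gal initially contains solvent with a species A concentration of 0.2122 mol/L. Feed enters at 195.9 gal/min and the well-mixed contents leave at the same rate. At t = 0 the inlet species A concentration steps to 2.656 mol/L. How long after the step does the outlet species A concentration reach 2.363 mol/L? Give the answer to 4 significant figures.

22.27 min

Species balance: V dC/dt = Q(C_in − C) ⇒ τ = V/Q = 10.5003 min.
C(t) = C_in + (C₀ − C_in) e^(−t/τ). Set C = 2.363 and solve for t:
e^(−t/τ) = (C − C_in)/(C₀ − C_in) = (2.363 − 2.656)/(0.2122 − 2.656) = 0.119895
t = −τ ln(…) = 10.5003 × 2.12114 = 22.2725 min.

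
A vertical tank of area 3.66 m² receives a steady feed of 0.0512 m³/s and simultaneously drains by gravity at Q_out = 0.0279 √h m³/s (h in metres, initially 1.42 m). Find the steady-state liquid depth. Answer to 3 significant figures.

Volume balance on the tank: A dh/dt = Q_in − 0.0279 √h. At steady state dh/dt = 0:
Q_in = 0.0279 √h_ss ⇒ √h_ss = 0.0512/0.0279 = 1.8351.
h_ss = 1.8351² = 3.3677 m. (Since h₀ = 1.42 m < h_ss, the level will rise toward this value.)

3.37 m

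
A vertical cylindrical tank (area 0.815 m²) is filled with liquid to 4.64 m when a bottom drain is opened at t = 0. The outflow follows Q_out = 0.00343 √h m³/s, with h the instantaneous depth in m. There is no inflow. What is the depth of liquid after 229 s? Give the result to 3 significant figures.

Volume balance on the tank: A dh/dt = −0.00343 √h.
Separate and integrate: 2(√h − √h₀) = −(0.00343/A) t.
√h = √4.64 − 0.00343·229/(2·0.815) = 2.1541 − 0.48188 = 1.6722.
h = 1.6722² = 2.7962 m.

2.80 m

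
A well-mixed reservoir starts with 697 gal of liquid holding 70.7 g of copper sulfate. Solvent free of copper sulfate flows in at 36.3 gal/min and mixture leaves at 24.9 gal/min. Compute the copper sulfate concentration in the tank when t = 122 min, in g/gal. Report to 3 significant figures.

Total volume: dV/dt = Q_in − Q_out = 11.400 gal/min, so V(t) = 697 + 11.400 t and V(122) = 2087.8 gal.
No copper sulfate enters, so dm/dt = −Q_out · (m/V).
dm/m = −Q_out dt/(V₀ + 11.400 t); integrating gives ln(m/m₀) = −(Q_out/(Q_in−Q_out)) ln(V/V₀).
m = m₀ (V₀/V)^(Q_out/(Q_in−Q_out)) = 70.7 × (697/2087.8)^(2.1842) = 6.4378 g.
C = m/V = 6.4378/2087.8 = 0.0030835 g/gal.

0.00308 g/gal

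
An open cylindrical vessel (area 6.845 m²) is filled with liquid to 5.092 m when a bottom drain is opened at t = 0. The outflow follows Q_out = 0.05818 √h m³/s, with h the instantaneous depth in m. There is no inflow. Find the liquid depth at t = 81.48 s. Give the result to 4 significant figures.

Unsteady balance on liquid volume: A dh/dt = −0.05818 √h.
This is separable: 2 d(√h)/dt = −0.05818/A, so √h = √h₀ − (0.05818/(2A)) t.
√h = √5.092 − 0.05818·81.48/(2·6.845) = 2.25655 − 0.346275 = 1.91027.
h = 1.91027² = 3.64913 m.

3.649 m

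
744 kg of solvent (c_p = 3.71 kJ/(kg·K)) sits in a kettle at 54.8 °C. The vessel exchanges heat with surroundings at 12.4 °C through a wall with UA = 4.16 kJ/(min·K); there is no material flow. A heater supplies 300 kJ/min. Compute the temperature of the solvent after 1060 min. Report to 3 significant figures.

First-law balance (no shaft work): M c_p dT/dt = −UA(T − T_amb) + Q̇.
dT/dt = (T_ss − T)/τ with T_ss = T_amb + Q̇/UA = 12.4 + 300/4.16 = 84.515 °C, τ = M c_p/UA = 744·3.71/4.16 = 663.52 min.
T approaches T_ss exponentially: T(t) = T_ss + (T₀ − T_ss) e^(−t/τ).
T(1060) = 84.515 + (-29.715)·0.20239 = 78.501 °C.

78.5 °C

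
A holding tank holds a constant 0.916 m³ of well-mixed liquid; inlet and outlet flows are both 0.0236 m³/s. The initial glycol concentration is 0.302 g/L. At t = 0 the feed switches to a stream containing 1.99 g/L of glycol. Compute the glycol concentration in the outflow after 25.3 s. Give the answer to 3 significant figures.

1.11 g/L

Accumulation = in − out for the solute gives V dC/dt = Q(C_in − C).
So dC/dt = (C_in − C)/τ with τ = V/Q = 0.916/0.0236 = 38.814 s.
Integrating: C(t) = C_in + (C₀ − C_in) e^(−t/τ).
C(25.3) = 1.99 + (0.302 − 1.99)·e^(−25.3/38.814) = 1.99 + (-1.6880)·0.52109 = 1.1104 g/L.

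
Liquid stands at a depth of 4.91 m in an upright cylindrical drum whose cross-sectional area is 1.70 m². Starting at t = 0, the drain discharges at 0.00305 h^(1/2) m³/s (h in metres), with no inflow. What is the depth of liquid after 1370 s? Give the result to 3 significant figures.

0.974 m

A dh/dt = −Q_out = −0.00305 √h.
This is separable: 2 d(√h)/dt = −0.00305/A, so √h = √h₀ − (0.00305/(2A)) t.
√h = √4.91 − 0.00305·1370/(2·1.70) = 2.2159 − 1.2290 = 0.98688.
h = 0.98688² = 0.97393 m.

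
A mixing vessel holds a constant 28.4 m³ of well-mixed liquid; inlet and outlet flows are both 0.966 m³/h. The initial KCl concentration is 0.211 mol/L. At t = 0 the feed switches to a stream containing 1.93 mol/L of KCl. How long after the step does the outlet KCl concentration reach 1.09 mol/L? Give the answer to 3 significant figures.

Accumulation = in − out for the solute gives V dC/dt = Q(C_in − C), so τ = V/Q = 29.400 h.
C(t) = C_in + (C₀ − C_in) e^(−t/τ). Set C = 1.09 and solve for t:
e^(−t/τ) = (C − C_in)/(C₀ − C_in) = (1.09 − 1.93)/(0.211 − 1.93) = 0.48866
t = −τ ln(…) = 29.400 × 0.71610 = 21.053 h.

21.1 h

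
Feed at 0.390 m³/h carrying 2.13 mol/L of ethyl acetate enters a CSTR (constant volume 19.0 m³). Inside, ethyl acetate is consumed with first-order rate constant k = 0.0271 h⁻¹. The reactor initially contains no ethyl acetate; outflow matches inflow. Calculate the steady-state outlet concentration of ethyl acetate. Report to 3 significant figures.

0.918 mol/L

Species balance: V dC/dt = Q C_in − Q C − k V C.
At steady state: 0 = Q C_in − (Q + kV) C_ss, so C_ss = Q C_in/(Q + kV).
C_ss = 0.390·2.13/(0.390 + 0.0271·19.0) = 0.83070/0.90490 = 0.91800 mol/L.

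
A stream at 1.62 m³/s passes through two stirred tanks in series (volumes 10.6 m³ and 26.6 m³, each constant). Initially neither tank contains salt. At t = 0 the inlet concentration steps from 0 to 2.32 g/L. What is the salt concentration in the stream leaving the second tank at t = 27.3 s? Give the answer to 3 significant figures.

1.61 g/L

Each tank obeys Vᵢ dCᵢ/dt = Q(Cᵢ₋₁ − Cᵢ), so τᵢ = Vᵢ/Q.
τ₁ = 10.6/1.62 = 6.5432 s; τ₂ = 26.6/1.62 = 16.420 s.
Solving the cascade with C₁(0)=C₂(0)=0 gives C₂(t) = C_in[1 − (τ₁ e^(−t/τ₁) − τ₂ e^(−t/τ₂))/(τ₁ − τ₂)].
At t = 27.3: e^(−t/τ₁) = 0.015417, e^(−t/τ₂) = 0.18964.
C₂ = 2.32·[1 − (6.5432·0.015417 − 16.420·0.18964)/(-9.8765)] = 2.32·0.69494 = 1.6123 g/L.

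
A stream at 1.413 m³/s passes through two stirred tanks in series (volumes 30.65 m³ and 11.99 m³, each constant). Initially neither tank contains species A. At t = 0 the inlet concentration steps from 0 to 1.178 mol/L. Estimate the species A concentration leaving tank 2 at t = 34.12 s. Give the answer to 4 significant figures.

Time constants: τᵢ = Vᵢ/Q for each well-mixed tank.
τ₁ = 30.65/1.413 = 21.6914 s; τ₂ = 11.99/1.413 = 8.48549 s.
Solving the cascade with C₁(0)=C₂(0)=0 gives C₂(t) = C_in[1 − (τ₁ e^(−t/τ₁) − τ₂ e^(−t/τ₂))/(τ₁ − τ₂)].
At t = 34.12: e^(−t/τ₁) = 0.207428, e^(−t/τ₂) = 0.0179354.
C₂ = 1.178·[1 − (21.6914·0.207428 − 8.48549·0.0179354)/(13.2059)] = 1.178·0.670813 = 0.790218 mol/L.

0.7902 mol/L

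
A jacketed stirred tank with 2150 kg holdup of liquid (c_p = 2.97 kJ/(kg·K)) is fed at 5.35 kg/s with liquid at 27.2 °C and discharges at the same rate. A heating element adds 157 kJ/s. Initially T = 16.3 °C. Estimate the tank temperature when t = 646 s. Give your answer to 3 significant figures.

32.9 °C

Unsteady energy balance on the tank contents: M c_p dT/dt = ṁ c_p (T_in − T) + 157.
Rearrange: dT/dt = (T_ss − T)/τ with τ = M/ṁ = 401.87 s and T_ss = T_in + Q̇/(ṁ c_p) = 37.081 °C.
T approaches T_ss exponentially: T(t) = T_ss + (T₀ − T_ss) e^(−t/τ).
T(646) = 37.081 + (-20.781)·e^(−646/401.87) = 37.081 + (-20.781)·0.20039 = 32.916 °C.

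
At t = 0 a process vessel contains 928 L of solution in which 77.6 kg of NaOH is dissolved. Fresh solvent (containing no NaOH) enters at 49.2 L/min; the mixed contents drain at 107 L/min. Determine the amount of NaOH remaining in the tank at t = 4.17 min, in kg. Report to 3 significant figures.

44.5 kg

Let m(t) be the amount of NaOH. Volume: V(t) = V₀ + (Q_in − Q_out) t = 928 − 57.800 t; V(4.17) = 686.97 L.
No NaOH enters, so dm/dt = −Q_out · (m/V).
dm/m = −Q_out dt/(V₀ − 57.800 t); integrating gives ln(m/m₀) = −(Q_out/(Q_in−Q_out)) ln(V/V₀).
m = m₀ (V₀/V)^(Q_out/(Q_in−Q_out)) = 77.6 × (928/686.97)^(-1.8512) = 44.471 kg.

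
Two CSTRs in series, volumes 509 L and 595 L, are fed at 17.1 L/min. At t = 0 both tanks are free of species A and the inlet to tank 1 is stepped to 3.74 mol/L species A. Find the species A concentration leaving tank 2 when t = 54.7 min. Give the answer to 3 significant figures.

1.89 mol/L

Time constants: τᵢ = Vᵢ/Q for each well-mixed tank.
τ₁ = 509/17.1 = 29.766 min; τ₂ = 595/17.1 = 34.795 min.
Tank 1: C₁ = C_in(1 − e^(−t/τ₁)). Tank 2 (τ₁ ≠ τ₂): C₂ = C_in[1 − (τ₁ e^(−t/τ₁) − τ₂ e^(−t/τ₂))/(τ₁ − τ₂)].
At t = 54.7: e^(−t/τ₁) = 0.15919, e^(−t/τ₂) = 0.20762.
C₂ = 3.74·[1 − (29.766·0.15919 − 34.795·0.20762)/(-5.0292)] = 3.74·0.50574 = 1.8915 mol/L.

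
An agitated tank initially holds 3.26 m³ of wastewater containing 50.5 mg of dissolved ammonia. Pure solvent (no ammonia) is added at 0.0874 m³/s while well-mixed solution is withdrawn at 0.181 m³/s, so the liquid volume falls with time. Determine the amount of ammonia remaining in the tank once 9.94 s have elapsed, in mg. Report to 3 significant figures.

26.4 mg

Total volume: dV/dt = Q_in − Q_out = -0.093600 m³/s, so V(t) = 3.26 − 0.093600 t and V(9.94) = 2.3296 m³.
No ammonia enters, so dm/dt = −Q_out · (m/V).
Separate: dm/m = −Q_out dt/V(t) ⇒ ln(m/m₀) = −(Q_out/(Q_in−Q_out)) ln(V/V₀).
m = m₀ (V₀/V)^(Q_out/(Q_in−Q_out)) = 50.5 × (3.26/2.3296)^(-1.9338) = 26.369 mg.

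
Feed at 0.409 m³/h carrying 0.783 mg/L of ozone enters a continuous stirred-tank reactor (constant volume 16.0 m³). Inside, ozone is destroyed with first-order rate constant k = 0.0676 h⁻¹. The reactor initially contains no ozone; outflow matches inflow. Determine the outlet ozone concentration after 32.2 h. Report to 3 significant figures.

0.204 mg/L

Accumulation = in − out − consumed: V dC/dt = Q C_in − Q C − k V C.
This is linear with rate a = Q/V + k = 0.093162 h⁻¹.
C_ss = Q C_in/(Q + kV) = 0.21484 mg/L; C(t) = C_ss + (C₀ − C_ss) e^(−a t).
C(32.2) = 0.21484 + (-0.21484)·e^(−0.093162·32.2) = 0.21484 + (-0.21484)·0.049795 = 0.20415 mg/L.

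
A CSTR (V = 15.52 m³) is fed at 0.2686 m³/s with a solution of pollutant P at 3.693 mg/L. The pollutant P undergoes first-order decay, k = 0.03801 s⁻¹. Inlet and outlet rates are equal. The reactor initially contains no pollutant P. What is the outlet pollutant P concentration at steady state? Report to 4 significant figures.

V dC/dt = Q(C_in − C) − k V C.
At steady state: 0 = Q C_in − (Q + kV) C_ss, so C_ss = Q C_in/(Q + kV).
C_ss = 0.2686·3.693/(0.2686 + 0.03801·15.52) = 0.991940/0.858515 = 1.15541 mg/L.

1.155 mg/L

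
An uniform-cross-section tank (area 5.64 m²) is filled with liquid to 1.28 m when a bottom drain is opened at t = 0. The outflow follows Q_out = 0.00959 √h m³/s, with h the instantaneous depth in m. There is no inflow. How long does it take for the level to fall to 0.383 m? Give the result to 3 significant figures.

603 s

Mass balance (ρ constant): A dh/dt = −0.00959 √h.
∫ h^(−1/2) dh = −(0.00959/A) ∫ dt, giving 2√h = 2√h₀ − (0.00959/A) t.
t = 2A(√h₀ − √h)/0.00959 = 2·5.64·(√1.28 − √0.383)/0.00959
  = 11.280 × (1.1314 − 0.61887) / 0.00959 = 602.82 s.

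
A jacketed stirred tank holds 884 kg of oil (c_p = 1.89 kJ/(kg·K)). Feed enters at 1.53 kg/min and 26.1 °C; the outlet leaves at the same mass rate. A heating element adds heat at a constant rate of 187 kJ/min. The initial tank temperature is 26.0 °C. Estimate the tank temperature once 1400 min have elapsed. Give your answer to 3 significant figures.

85.0 °C

Heat balance on the well-mixed liquid: M c_p dT/dt = ṁ c_p (T_in − T) + 187.
τ = M/ṁ = 577.78 min; T_ss = T_in + Q̇/(ṁ c_p) = 26.1 + 187/(1.53·1.89) = 90.768 °C.
Integrating: T(t) = T_ss + (T₀ − T_ss) e^(−t/τ).
T(1400) = 90.768 + (-64.768)·e^(−1400/577.78) = 90.768 + (-64.768)·0.088648 = 85.026 °C.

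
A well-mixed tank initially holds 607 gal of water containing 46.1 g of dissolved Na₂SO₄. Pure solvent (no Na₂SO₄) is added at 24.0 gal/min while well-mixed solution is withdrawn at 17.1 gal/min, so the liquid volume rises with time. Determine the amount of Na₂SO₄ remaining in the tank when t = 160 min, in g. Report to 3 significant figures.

3.53 g

Total volume: dV/dt = Q_in − Q_out = 6.9000 gal/min, so V(t) = 607 + 6.9000 t and V(160) = 1711.0 gal.
No Na₂SO₄ enters, so dm/dt = −Q_out · (m/V).
dm/m = −Q_out dt/(V₀ + 6.9000 t); integrating gives ln(m/m₀) = −(Q_out/(Q_in−Q_out)) ln(V/V₀).
m = m₀ (V₀/V)^(Q_out/(Q_in−Q_out)) = 46.1 × (607/1711.0)^(2.4783) = 3.5345 g.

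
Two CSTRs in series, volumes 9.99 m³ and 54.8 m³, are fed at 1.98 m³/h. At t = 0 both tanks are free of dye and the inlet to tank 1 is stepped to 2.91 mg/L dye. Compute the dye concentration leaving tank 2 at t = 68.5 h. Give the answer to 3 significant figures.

2.61 mg/L

Time constants: τᵢ = Vᵢ/Q for each well-mixed tank.
τ₁ = 9.99/1.98 = 5.0455 h; τ₂ = 54.8/1.98 = 27.677 h.
Solving the cascade with C₁(0)=C₂(0)=0 gives C₂(t) = C_in[1 − (τ₁ e^(−t/τ₁) − τ₂ e^(−t/τ₂))/(τ₁ − τ₂)].
At t = 68.5: e^(−t/τ₁) = 1.2699e-06, e^(−t/τ₂) = 0.084163.
C₂ = 2.91·[1 − (5.0455·1.2699e-06 − 27.677·0.084163)/(-22.631)] = 2.91·0.89707 = 2.6105 mg/L.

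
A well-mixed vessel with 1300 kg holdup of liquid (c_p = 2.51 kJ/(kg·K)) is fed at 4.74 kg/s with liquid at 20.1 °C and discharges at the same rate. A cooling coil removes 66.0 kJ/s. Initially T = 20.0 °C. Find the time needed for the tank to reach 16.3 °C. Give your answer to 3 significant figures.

M c_p dT/dt = ṁ c_p (T_in − T) − Q̇.
τ = M/ṁ = 274.26 s; T_ss = T_in − Q̇/(ṁ c_p) = 14.553 °C.
T(t) = T_ss + (T₀ − T_ss) e^(−t/τ). Set T = 16.3:
e^(−t/τ) = (16.3 − 14.553)/(20.0 − 14.553) = 0.32078
t = −274.26 · ln(0.32078) = 311.83 s.

312 s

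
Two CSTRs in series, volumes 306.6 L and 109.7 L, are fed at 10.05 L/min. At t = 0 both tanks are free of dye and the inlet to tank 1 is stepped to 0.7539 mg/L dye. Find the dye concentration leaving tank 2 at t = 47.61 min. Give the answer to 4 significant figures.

0.5127 mg/L

Species balance on tank i: dCᵢ/dt = (Cᵢ₋₁ − Cᵢ)/τᵢ with τᵢ = Vᵢ/Q.
τ₁ = 306.6/10.05 = 30.5075 min; τ₂ = 109.7/10.05 = 10.9154 min.
Tank 1: C₁ = C_in(1 − e^(−t/τ₁)). Tank 2 (τ₁ ≠ τ₂): C₂ = C_in[1 − (τ₁ e^(−t/τ₁) − τ₂ e^(−t/τ₂))/(τ₁ − τ₂)].
At t = 47.61: e^(−t/τ₁) = 0.210010, e^(−t/τ₂) = 0.0127564.
C₂ = 0.7539·[1 − (30.5075·0.210010 − 10.9154·0.0127564)/(19.5920)] = 0.7539·0.680094 = 0.512723 mg/L.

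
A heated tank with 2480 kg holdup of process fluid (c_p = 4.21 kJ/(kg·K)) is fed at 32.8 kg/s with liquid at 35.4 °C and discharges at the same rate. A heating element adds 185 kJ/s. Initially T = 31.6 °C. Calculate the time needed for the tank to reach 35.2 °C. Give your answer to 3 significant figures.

91.1 s

Unsteady energy balance on the tank contents: M c_p dT/dt = ṁ c_p (T_in − T) + 185.
τ = M/ṁ = 75.610 s; T_ss = T_in + Q̇/(ṁ c_p) = 36.740 °C.
T(t) = T_ss + (T₀ − T_ss) e^(−t/τ). Set T = 35.2:
e^(−t/τ) = (35.2 − 36.740)/(31.6 − 36.740) = 0.29957
t = −75.610 · ln(0.29957) = 91.140 s.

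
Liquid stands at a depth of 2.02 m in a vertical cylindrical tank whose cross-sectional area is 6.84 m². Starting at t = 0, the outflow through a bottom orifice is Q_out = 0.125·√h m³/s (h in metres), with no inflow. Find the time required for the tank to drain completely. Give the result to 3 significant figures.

156 s

Unsteady balance on liquid volume: A dh/dt = −0.125 √h.
Separate and integrate: 2(√h − √h₀) = −(0.125/A) t.
Tank is empty when √h = 0: t_empty = 2A√h₀/0.125.
t_empty = 2·6.84·√2.02/0.125 = 13.680·1.4213/0.125 = 155.54 s.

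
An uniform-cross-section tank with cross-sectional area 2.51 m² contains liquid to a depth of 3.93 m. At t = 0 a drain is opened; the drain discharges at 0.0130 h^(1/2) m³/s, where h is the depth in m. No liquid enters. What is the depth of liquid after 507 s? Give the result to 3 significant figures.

With no inflow, A dh/dt = −0.0130 √h.
∫ h^(−1/2) dh = −(0.0130/A) ∫ dt, giving 2√h = 2√h₀ − (0.0130/A) t.
√h = √3.93 − 0.0130·507/(2·2.51) = 1.9824 − 1.3129 = 0.66947.
h = 0.66947² = 0.44820 m.

0.448 m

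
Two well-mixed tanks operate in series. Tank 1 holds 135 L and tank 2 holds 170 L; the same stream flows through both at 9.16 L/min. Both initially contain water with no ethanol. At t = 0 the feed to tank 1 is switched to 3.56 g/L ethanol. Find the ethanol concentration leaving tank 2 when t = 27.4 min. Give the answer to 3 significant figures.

Species balance on tank i: dCᵢ/dt = (Cᵢ₋₁ − Cᵢ)/τᵢ with τᵢ = Vᵢ/Q.
τ₁ = 135/9.16 = 14.738 min; τ₂ = 170/9.16 = 18.559 min.
Solving the cascade with C₁(0)=C₂(0)=0 gives C₂(t) = C_in[1 − (τ₁ e^(−t/τ₁) − τ₂ e^(−t/τ₂))/(τ₁ − τ₂)].
At t = 27.4: e^(−t/τ₁) = 0.15581, e^(−t/τ₂) = 0.22846.
C₂ = 3.56·[1 − (14.738·0.15581 − 18.559·0.22846)/(-3.8210)] = 3.56·0.49129 = 1.7490 g/L.

1.75 g/L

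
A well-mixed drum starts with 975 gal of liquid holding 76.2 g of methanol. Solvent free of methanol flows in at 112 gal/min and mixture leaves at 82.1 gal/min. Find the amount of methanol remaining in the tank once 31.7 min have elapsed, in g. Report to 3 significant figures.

Let m(t) be the amount of methanol. Volume: V(t) = V₀ + (Q_in − Q_out) t = 975 + 29.900 t; V(31.7) = 1922.8 gal.
No methanol enters, so dm/dt = −Q_out · (m/V).
dm/m = −Q_out dt/(V₀ + 29.900 t); integrating gives ln(m/m₀) = −(Q_out/(Q_in−Q_out)) ln(V/V₀).
m = m₀ (V₀/V)^(Q_out/(Q_in−Q_out)) = 76.2 × (975/1922.8)^(2.7458) = 11.806 g.

11.8 g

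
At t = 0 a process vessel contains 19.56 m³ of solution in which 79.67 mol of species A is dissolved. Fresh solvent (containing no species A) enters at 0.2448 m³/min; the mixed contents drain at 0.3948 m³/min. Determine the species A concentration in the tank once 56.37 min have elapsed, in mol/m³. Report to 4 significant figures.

Total volume: dV/dt = Q_in − Q_out = -0.150000 m³/min, so V(t) = 19.56 − 0.150000 t and V(56.37) = 11.1045 m³.
Species balance (pure solvent in): dm/dt = −Q_out · m/V(t).
dm/m = −Q_out dt/(V₀ − 0.150000 t); integrating gives ln(m/m₀) = −(Q_out/(Q_in−Q_out)) ln(V/V₀).
m = m₀ (V₀/V)^(Q_out/(Q_in−Q_out)) = 79.67 × (19.56/11.1045)^(-2.63200) = 17.9542 mol.
C = m/V = 17.9542/11.1045 = 1.61684 mol/m³.

1.617 mol/m³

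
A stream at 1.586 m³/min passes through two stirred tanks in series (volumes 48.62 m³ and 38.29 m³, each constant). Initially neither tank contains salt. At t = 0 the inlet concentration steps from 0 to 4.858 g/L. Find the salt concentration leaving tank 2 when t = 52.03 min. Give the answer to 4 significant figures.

2.756 g/L

Species balance on tank i: dCᵢ/dt = (Cᵢ₋₁ − Cᵢ)/τᵢ with τᵢ = Vᵢ/Q.
τ₁ = 48.62/1.586 = 30.6557 min; τ₂ = 38.29/1.586 = 24.1425 min.
Tank 1: C₁ = C_in(1 − e^(−t/τ₁)). Tank 2 (τ₁ ≠ τ₂): C₂ = C_in[1 − (τ₁ e^(−t/τ₁) − τ₂ e^(−t/τ₂))/(τ₁ − τ₂)].
At t = 52.03: e^(−t/τ₁) = 0.183189, e^(−t/τ₂) = 0.115889.
C₂ = 4.858·[1 − (30.6557·0.183189 − 24.1425·0.115889)/(6.51324)] = 4.858·0.567351 = 2.75619 g/L.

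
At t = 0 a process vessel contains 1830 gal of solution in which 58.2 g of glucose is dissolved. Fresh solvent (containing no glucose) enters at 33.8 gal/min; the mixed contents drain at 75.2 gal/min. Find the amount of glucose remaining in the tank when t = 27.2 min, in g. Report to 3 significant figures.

10.3 g

Total volume: dV/dt = Q_in − Q_out = -41.400 gal/min, so V(t) = 1830 − 41.400 t and V(27.2) = 703.92 gal.
No glucose enters, so dm/dt = −Q_out · (m/V).
Separate: dm/m = −Q_out dt/V(t) ⇒ ln(m/m₀) = −(Q_out/(Q_in−Q_out)) ln(V/V₀).
m = m₀ (V₀/V)^(Q_out/(Q_in−Q_out)) = 58.2 × (1830/703.92)^(-1.8164) = 10.262 g.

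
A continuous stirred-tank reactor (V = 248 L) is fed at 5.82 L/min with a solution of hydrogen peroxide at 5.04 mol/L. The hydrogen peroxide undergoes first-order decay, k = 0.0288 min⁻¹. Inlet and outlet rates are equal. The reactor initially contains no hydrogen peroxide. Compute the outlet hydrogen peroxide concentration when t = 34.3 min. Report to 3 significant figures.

V dC/dt = Q(C_in − C) − k V C.
This is linear with rate a = Q/V + k = 0.052268 min⁻¹.
C_ss = Q C_in/(Q + kV) = 2.2629 mol/L; C(t) = C_ss + (C₀ − C_ss) e^(−a t).
C(34.3) = 2.2629 + (-2.2629)·e^(−0.052268·34.3) = 2.2629 + (-2.2629)·0.16650 = 1.8861 mol/L.

1.89 mol/L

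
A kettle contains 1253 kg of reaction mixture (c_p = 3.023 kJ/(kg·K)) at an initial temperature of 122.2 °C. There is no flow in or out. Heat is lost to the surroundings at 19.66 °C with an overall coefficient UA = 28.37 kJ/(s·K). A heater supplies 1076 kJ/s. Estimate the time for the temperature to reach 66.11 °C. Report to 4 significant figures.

270.5 s

Lumped-capacitance energy balance: M c_p dT/dt = UA(T_amb − T) + Q̇.
τ = M c_p/UA = 133.515 s; T_ss = T_amb + Q̇/UA = 19.66 + 1076/28.37 = 57.5874 °C.
T(t) = T_ss + (T₀ − T_ss)e^(−t/τ); set T = 66.11:
t = −τ ln[(T − T_ss)/(T₀ − T_ss)] = −133.515 · ln(0.131903) = 270.459 s.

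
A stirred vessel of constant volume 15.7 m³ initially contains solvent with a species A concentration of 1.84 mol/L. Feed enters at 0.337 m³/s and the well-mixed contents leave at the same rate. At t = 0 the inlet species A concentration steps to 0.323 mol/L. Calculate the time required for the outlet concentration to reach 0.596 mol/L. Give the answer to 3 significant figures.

Species balance: V dC/dt = Q(C_in − C) ⇒ τ = V/Q = 46.588 s.
C(t) = C_in + (C₀ − C_in) e^(−t/τ). Set C = 0.596 and solve for t:
e^(−t/τ) = (C − C_in)/(C₀ − C_in) = (0.596 − 0.323)/(1.84 − 0.323) = 0.17996
t = −τ ln(…) = 46.588 × 1.7150 = 79.898 s.

79.9 s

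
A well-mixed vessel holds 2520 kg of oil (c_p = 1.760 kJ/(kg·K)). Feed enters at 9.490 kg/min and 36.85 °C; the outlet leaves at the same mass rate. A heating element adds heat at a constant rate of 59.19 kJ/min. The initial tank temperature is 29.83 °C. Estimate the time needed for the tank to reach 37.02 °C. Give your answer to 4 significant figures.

303.1 min

M c_p dT/dt = ṁ c_p (T_in − T) + Q̇.
τ = M/ṁ = 265.543 min; T_ss = T_in + Q̇/(ṁ c_p) = 40.3938 °C.
T(t) = T_ss + (T₀ − T_ss) e^(−t/τ). Set T = 37.02:
e^(−t/τ) = (37.02 − 40.3938)/(29.83 − 40.3938) = 0.319374
t = −265.543 · ln(0.319374) = 303.089 min.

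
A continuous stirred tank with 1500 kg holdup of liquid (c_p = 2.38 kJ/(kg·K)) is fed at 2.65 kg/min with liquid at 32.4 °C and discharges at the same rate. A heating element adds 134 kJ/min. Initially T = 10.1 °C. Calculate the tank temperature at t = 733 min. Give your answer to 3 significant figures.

M c_p dT/dt = ṁ c_p (T_in − T) + Q̇.
Rearrange: dT/dt = (T_ss − T)/τ with τ = M/ṁ = 566.04 min and T_ss = T_in + Q̇/(ṁ c_p) = 53.646 °C.
T approaches T_ss exponentially: T(t) = T_ss + (T₀ − T_ss) e^(−t/τ).
T(733) = 53.646 + (-43.546)·e^(−733/566.04) = 53.646 + (-43.546)·0.27391 = 41.719 °C.

41.7 °C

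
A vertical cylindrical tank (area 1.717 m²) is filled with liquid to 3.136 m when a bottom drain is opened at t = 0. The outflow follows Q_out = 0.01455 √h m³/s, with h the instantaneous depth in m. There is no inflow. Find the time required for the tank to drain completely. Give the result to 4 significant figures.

418.0 s

A dh/dt = −Q_out = −0.01455 √h.
This is separable: 2 d(√h)/dt = −0.01455/A, so √h = √h₀ − (0.01455/(2A)) t.
Tank is empty when √h = 0: t_empty = 2A√h₀/0.01455.
t_empty = 2·1.717·√3.136/0.01455 = 3.43400·1.77088/0.01455 = 417.951 s.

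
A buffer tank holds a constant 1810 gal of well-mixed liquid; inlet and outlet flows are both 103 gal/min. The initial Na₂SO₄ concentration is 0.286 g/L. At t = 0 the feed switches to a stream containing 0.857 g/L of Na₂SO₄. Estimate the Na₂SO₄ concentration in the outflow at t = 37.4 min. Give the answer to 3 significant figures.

Mass balance on the solute (V constant): V dC/dt = Q(C_in − C).
Rewrite as dC/dt + C/τ = C_in/τ, τ = V/Q = 17.573 min.
Solution: C(t) = C_in + (C₀ − C_in) e^(−t/τ).
C(37.4) = 0.857 + (0.286 − 0.857)·e^(−37.4/17.573) = 0.857 + (-0.57100)·0.11904 = 0.78903 g/L.

0.789 g/L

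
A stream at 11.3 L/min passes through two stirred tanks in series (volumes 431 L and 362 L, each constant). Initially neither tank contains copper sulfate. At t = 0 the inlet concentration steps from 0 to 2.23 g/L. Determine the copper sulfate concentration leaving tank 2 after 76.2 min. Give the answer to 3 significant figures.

1.43 g/L

Species balance on tank i: dCᵢ/dt = (Cᵢ₋₁ − Cᵢ)/τᵢ with τᵢ = Vᵢ/Q.
τ₁ = 431/11.3 = 38.142 min; τ₂ = 362/11.3 = 32.035 min.
Tank 1: C₁ = C_in(1 − e^(−t/τ₁)). Tank 2 (τ₁ ≠ τ₂): C₂ = C_in[1 − (τ₁ e^(−t/τ₁) − τ₂ e^(−t/τ₂))/(τ₁ − τ₂)].
At t = 76.2: e^(−t/τ₁) = 0.13563, e^(−t/τ₂) = 0.092678.
C₂ = 2.23·[1 − (38.142·0.13563 − 32.035·0.092678)/(6.1062)] = 2.23·0.63903 = 1.4250 g/L.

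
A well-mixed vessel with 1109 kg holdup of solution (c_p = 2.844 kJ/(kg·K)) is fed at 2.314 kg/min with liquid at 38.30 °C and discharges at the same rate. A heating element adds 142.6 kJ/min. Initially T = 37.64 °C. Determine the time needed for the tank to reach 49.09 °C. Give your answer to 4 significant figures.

M c_p dT/dt = ṁ c_p (T_in − T) + Q̇.
τ = M/ṁ = 479.257 min; T_ss = T_in + Q̇/(ṁ c_p) = 59.9684 °C.
T(t) = T_ss + (T₀ − T_ss) e^(−t/τ). Set T = 49.09:
e^(−t/τ) = (49.09 − 59.9684)/(37.64 − 59.9684) = 0.487200
t = −479.257 · ln(0.487200) = 344.624 min.

344.6 min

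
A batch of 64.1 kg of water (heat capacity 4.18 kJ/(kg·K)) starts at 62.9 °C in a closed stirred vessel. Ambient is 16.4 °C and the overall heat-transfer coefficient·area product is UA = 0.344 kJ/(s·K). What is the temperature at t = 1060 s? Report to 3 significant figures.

Lumped-capacitance energy balance: M c_p dT/dt = UA(T_amb − T).
dT/dt = (T_ss − T)/τ with T_ss = T_amb = 16.400 °C, τ = M c_p/UA = 64.1·4.18/0.344 = 778.89 s.
Solution: T(t) = T_ss + (T₀ − T_ss) e^(−t/τ).
T(1060) = 16.400 + (46.500)·0.25643 = 28.324 °C.

28.3 °C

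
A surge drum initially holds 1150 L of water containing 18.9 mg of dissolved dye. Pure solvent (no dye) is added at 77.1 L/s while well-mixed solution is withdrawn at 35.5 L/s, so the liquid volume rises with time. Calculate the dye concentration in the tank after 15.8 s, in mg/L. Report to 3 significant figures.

0.00711 mg/L

Let m(t) be the amount of dye. Volume: V(t) = V₀ + (Q_in − Q_out) t = 1150 + 41.600 t; V(15.8) = 1807.3 L.
Solute balance: dm/dt = 0 − Q_out C = −Q_out m/V(t).
dm/m = −Q_out dt/(V₀ + 41.600 t); integrating gives ln(m/m₀) = −(Q_out/(Q_in−Q_out)) ln(V/V₀).
m = m₀ (V₀/V)^(Q_out/(Q_in−Q_out)) = 18.9 × (1150/1807.3)^(0.85337) = 12.851 mg.
C = m/V = 12.851/1807.3 = 0.0071105 mg/L.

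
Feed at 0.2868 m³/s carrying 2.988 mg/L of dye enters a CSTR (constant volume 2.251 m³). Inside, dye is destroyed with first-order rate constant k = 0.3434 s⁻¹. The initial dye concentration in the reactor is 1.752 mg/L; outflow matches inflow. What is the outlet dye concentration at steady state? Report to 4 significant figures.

0.8086 mg/L

Accumulation = in − out − consumed: V dC/dt = Q C_in − Q C − k V C.
At steady state: 0 = Q C_in − (Q + kV) C_ss, so C_ss = Q C_in/(Q + kV).
C_ss = 0.2868·2.988/(0.2868 + 0.3434·2.251) = 0.856958/1.05979 = 0.808609 mg/L.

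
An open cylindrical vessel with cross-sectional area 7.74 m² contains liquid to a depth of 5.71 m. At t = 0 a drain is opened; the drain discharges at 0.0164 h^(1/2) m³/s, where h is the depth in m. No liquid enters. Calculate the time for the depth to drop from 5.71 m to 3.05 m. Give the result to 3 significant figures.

With no inflow, A dh/dt = −0.0164 √h.
Separate and integrate: 2(√h − √h₀) = −(0.0164/A) t.
t = 2A(√h₀ − √h)/0.0164 = 2·7.74·(√5.71 − √3.05)/0.0164
  = 15.480 × (2.3896 − 1.7464) / 0.0164 = 607.06 s.

607 s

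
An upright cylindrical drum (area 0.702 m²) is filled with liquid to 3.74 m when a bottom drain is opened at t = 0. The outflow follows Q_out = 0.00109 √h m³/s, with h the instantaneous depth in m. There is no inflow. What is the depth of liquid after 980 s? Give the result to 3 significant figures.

1.38 m

With no inflow, A dh/dt = −0.00109 √h.
Separate and integrate: 2(√h − √h₀) = −(0.00109/A) t.
√h = √3.74 − 0.00109·980/(2·0.702) = 1.9339 − 0.76083 = 1.1731.
h = 1.1731² = 1.3761 m.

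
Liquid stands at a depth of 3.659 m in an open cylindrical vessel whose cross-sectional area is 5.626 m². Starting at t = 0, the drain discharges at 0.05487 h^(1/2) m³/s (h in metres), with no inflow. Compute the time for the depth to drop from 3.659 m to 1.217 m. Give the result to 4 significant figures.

166.0 s

Unsteady balance on liquid volume: A dh/dt = −0.05487 √h.
This is separable: 2 d(√h)/dt = −0.05487/A, so √h = √h₀ − (0.05487/(2A)) t.
t = 2A(√h₀ − √h)/0.05487 = 2·5.626·(√3.659 − √1.217)/0.05487
  = 11.2520 × (1.91285 − 1.10318) / 0.05487 = 166.037 s.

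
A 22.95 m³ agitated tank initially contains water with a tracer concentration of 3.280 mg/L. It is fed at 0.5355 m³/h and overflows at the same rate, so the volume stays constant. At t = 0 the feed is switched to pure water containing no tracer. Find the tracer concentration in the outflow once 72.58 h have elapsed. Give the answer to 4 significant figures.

0.6031 mg/L

Unsteady species balance (constant V, well mixed): V dC/dt = Q(C_in − C).
Rewrite as dC/dt + C/τ = C_in/τ, τ = V/Q = 42.8571 h.
C approaches C_in exponentially: C(t) = C_in + (C₀ − C_in) e^(−t/τ).
C(72.58) = 0 + (3.280 − 0)·e^(−72.58/42.8571) = 0 + (3.28000)·0.183869 = 0.603089 mg/L.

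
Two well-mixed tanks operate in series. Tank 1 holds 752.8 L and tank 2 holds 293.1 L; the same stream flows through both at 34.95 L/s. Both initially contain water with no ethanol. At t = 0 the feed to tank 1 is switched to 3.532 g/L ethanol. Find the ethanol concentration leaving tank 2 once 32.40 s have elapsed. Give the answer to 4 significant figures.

Species balance on tank i: dCᵢ/dt = (Cᵢ₋₁ − Cᵢ)/τᵢ with τᵢ = Vᵢ/Q.
τ₁ = 752.8/34.95 = 21.5393 s; τ₂ = 293.1/34.95 = 8.38627 s.
Tank 1: C₁ = C_in(1 − e^(−t/τ₁)). Tank 2 (τ₁ ≠ τ₂): C₂ = C_in[1 − (τ₁ e^(−t/τ₁) − τ₂ e^(−t/τ₂))/(τ₁ − τ₂)].
At t = 32.40: e^(−t/τ₁) = 0.222190, e^(−t/τ₂) = 0.0209952.
C₂ = 3.532·[1 − (21.5393·0.222190 − 8.38627·0.0209952)/(13.1531)] = 3.532·0.649531 = 2.29414 g/L.

2.294 g/L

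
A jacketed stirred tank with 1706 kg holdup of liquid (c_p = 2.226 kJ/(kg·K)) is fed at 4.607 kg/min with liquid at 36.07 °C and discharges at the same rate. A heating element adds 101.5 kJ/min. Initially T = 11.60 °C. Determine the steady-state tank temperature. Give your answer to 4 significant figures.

45.97 °C

Unsteady energy balance on the tank contents: M c_p dT/dt = ṁ c_p (T_in − T) + 101.5.
At steady state dT/dt = 0 ⇒ T_ss = T_in + Q̇/(ṁ c_p) = 36.07 + 101.5/(4.607·2.226) = 45.9674 °C.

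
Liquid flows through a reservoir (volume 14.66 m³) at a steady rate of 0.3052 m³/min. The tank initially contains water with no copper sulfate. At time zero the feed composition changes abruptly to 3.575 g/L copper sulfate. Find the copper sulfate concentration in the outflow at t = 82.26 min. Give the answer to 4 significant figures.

2.930 g/L

Mass balance on the solute (V constant): V dC/dt = Q(C_in − C).
Rewrite as dC/dt + C/τ = C_in/τ, τ = V/Q = 48.0341 min.
C approaches C_in exponentially: C(t) = C_in + (C₀ − C_in) e^(−t/τ).
C(82.26) = 3.575 + (0 − 3.575)·e^(−82.26/48.0341) = 3.575 + (-3.57500)·0.180408 = 2.93004 g/L.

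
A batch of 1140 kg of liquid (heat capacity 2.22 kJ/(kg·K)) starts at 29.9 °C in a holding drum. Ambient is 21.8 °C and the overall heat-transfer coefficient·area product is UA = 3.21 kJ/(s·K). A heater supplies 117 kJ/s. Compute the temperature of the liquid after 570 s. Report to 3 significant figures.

44.5 °C

Energy balance: M c_p dT/dt = −UA(T − T_amb) + Q̇.
dT/dt = (T_ss − T)/τ with T_ss = T_amb + Q̇/UA = 21.8 + 117/3.21 = 58.249 °C, τ = M c_p/UA = 1140·2.22/3.21 = 788.41 s.
Solution: T(t) = T_ss + (T₀ − T_ss) e^(−t/τ).
T(570) = 58.249 + (-28.349)·0.48531 = 44.491 °C.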